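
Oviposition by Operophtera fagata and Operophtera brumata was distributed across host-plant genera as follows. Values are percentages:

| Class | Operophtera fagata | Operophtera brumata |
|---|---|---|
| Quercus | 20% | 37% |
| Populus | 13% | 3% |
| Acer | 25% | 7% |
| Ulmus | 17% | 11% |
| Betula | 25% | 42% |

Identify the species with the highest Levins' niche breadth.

Operophtera fagata

Convert percentages to proportions (divide by 100).
Σp_fagaᵢ² = 0.20² + 0.13² + 0.25² + 0.17² + 0.25² = 0.0400 + 0.0169 + 0.0625 + 0.0289 + 0.0625 = 0.2108
B_faga = 1 / 0.2108 = 4.7438
Σp_brumᵢ² = 0.37² + 0.03² + 0.07² + 0.11² + 0.42² = 0.1369 + 0.0009 + 0.0049 + 0.0121 + 0.1764 = 0.3312
B_brum = 1 / 0.3312 = 3.0193
Highest B → broadest niche (most generalist): Operophtera fagata (B = 4.74).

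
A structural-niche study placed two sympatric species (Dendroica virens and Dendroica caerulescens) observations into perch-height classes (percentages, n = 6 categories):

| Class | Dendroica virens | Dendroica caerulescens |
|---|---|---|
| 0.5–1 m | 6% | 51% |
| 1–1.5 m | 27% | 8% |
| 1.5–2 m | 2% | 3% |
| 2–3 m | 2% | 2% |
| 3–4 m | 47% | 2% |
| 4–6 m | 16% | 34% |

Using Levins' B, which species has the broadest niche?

Dendroica virens

Convert percentages to proportions (divide by 100).
Σp_vireᵢ² = 0.06² + 0.27² + 0.02² + 0.02² + 0.47² + 0.16² = 0.0036 + 0.0729 + 0.0004 + 0.0004 + 0.2209 + 0.0256 = 0.3238
B_vire = 1 / 0.3238 = 3.0883
Σp_caerᵢ² = 0.51² + 0.08² + 0.03² + 0.02² + 0.02² + 0.34² = 0.2601 + 0.0064 + 0.0009 + 0.0004 + 0.0004 + 0.1156 = 0.3838
B_caer = 1 / 0.3838 = 2.6055
Highest B → broadest niche (most generalist): Dendroica virens (B = 3.09).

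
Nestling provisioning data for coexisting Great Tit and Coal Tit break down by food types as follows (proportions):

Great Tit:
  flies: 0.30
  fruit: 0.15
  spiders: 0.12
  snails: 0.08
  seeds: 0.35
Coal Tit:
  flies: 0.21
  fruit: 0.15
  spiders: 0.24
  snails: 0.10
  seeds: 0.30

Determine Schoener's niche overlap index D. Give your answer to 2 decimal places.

Σ|p₁ᵢ − p₂ᵢ| = 0.09 + 0.00 + 0.12 + 0.02 + 0.05 = 0.28
D = 1 − ½ × 0.28 = 1 − 0.140 = 0.8600

0.86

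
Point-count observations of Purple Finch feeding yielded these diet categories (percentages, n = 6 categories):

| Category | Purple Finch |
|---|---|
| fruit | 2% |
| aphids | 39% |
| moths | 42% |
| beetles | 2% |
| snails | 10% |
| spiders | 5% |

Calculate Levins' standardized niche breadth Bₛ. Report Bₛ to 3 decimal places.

Convert percentages to proportions (divide by 100).
Σpᵢ² = 0.02² + 0.39² + 0.42² + 0.02² + 0.10² + 0.05² = 0.0004 + 0.1521 + 0.1764 + 0.0004 + 0.0100 + 0.0025 = 0.3418
B = 1 / 0.3418 = 2.92569
Bₛ = (B − 1)/(n − 1) = (2.92569 − 1)/(6 − 1) = 1.92569/5 = 0.38514

0.385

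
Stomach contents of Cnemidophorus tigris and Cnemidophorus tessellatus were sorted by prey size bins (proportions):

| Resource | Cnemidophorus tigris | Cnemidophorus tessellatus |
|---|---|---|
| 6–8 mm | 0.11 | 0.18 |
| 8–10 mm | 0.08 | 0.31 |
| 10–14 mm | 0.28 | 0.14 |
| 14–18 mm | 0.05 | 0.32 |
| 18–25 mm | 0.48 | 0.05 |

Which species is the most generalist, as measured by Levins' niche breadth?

Σp_tigrᵢ² = 0.11² + 0.08² + 0.28² + 0.05² + 0.48² = 0.0121 + 0.0064 + 0.0784 + 0.0025 + 0.2304 = 0.3298
B_tigr = 1 / 0.3298 = 3.0321
Σp_tessᵢ² = 0.18² + 0.31² + 0.14² + 0.32² + 0.05² = 0.0324 + 0.0961 + 0.0196 + 0.1024 + 0.0025 = 0.2530
B_tess = 1 / 0.2530 = 3.9526
Highest B → broadest niche (most generalist): Cnemidophorus tessellatus (B = 3.95).

Cnemidophorus tessellatus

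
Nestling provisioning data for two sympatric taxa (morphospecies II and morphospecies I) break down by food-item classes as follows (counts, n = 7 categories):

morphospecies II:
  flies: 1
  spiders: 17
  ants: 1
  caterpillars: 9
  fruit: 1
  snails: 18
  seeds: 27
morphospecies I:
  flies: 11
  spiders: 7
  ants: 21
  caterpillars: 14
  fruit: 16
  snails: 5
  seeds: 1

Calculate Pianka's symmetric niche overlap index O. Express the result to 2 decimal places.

Proportions for morphospecies II (n=74): 1/74=0.0135, 17/74=0.2297, 1/74=0.0135, 9/74=0.1216, 1/74=0.0135, 18/74=0.2432, 27/74=0.3649
Proportions for morphospecies I (n=75): 11/75=0.1467, 7/75=0.0933, 21/75=0.2800, 14/75=0.1867, 16/75=0.2133, 5/75=0.0667, 1/75=0.0133
Σ p₁ᵢp₂ᵢ = 0.001980 + 0.021431 + 0.003780 + 0.022703 + 0.002880 + 0.016221 + 0.004853 = 0.073848
Σp_1ᵢ² = 0.0135² + 0.2297² + 0.0135² + 0.1216² + 0.0135² + 0.2432² + 0.3649² = 0.000182 + 0.052762 + 0.000182 + 0.014787 + 0.000182 + 0.059146 + 0.133152 = 0.260393
Σp_2ᵢ² = 0.1467² + 0.0933² + 0.2800² + 0.1867² + 0.2133² + 0.0667² + 0.0133² = 0.021521 + 0.008705 + 0.078400 + 0.034857 + 0.045497 + 0.004449 + 0.000177 = 0.193606
O = 0.073848 / √(0.260393 × 0.193606) = 0.073848 / 0.2245298 = 0.3289

0.33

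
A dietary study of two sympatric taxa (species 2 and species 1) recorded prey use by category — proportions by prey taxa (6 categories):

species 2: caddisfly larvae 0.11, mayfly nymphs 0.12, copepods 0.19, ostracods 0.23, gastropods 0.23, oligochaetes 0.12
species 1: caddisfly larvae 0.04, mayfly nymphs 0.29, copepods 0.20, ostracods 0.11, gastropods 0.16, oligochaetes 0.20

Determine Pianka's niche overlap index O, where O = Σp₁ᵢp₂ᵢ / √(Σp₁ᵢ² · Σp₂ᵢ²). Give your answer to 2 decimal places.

Σ p₁ᵢp₂ᵢ = 0.0044 + 0.0348 + 0.0380 + 0.0253 + 0.0368 + 0.0240 = 0.1633
Σp_1ᵢ² = 0.11² + 0.12² + 0.19² + 0.23² + 0.23² + 0.12² = 0.0121 + 0.0144 + 0.0361 + 0.0529 + 0.0529 + 0.0144 = 0.1828
Σp_2ᵢ² = 0.04² + 0.29² + 0.20² + 0.11² + 0.16² + 0.20² = 0.0016 + 0.0841 + 0.0400 + 0.0121 + 0.0256 + 0.0400 = 0.2034
O = 0.1633 / √(0.1828 × 0.2034) = 0.1633 / 0.19283 = 0.8469

0.85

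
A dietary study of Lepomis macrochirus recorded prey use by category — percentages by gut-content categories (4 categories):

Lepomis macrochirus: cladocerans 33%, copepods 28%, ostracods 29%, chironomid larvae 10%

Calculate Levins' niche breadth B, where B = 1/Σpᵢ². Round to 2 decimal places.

3.55

Convert percentages to proportions (divide by 100).
Σpᵢ² = 0.33² + 0.28² + 0.29² + 0.10² = 0.1089 + 0.0784 + 0.0841 + 0.0100 = 0.2814
B = 1 / 0.2814 = 3.5537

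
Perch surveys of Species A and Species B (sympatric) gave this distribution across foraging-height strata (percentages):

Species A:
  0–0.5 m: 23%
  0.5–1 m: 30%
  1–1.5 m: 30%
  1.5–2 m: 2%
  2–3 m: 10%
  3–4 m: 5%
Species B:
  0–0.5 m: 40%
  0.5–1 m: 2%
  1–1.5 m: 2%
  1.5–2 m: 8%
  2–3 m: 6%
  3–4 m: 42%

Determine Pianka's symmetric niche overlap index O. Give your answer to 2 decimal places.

0.45

Convert percentages to proportions (divide by 100).
Σ p₁ᵢp₂ᵢ = 0.0920 + 0.0060 + 0.0060 + 0.0016 + 0.0060 + 0.0210 = 0.1326
Σp_1ᵢ² = 0.23² + 0.30² + 0.30² + 0.02² + 0.10² + 0.05² = 0.0529 + 0.0900 + 0.0900 + 0.0004 + 0.0100 + 0.0025 = 0.2458
Σp_2ᵢ² = 0.40² + 0.02² + 0.02² + 0.08² + 0.06² + 0.42² = 0.1600 + 0.0004 + 0.0004 + 0.0064 + 0.0036 + 0.1764 = 0.3472
O = 0.1326 / √(0.2458 × 0.3472) = 0.1326 / 0.29213 = 0.4539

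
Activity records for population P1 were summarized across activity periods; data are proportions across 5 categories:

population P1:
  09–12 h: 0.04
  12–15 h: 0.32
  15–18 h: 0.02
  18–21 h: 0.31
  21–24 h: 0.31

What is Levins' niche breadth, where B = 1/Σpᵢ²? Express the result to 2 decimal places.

Σpᵢ² = 0.04² + 0.32² + 0.02² + 0.31² + 0.31² = 0.0016 + 0.1024 + 0.0004 + 0.0961 + 0.0961 = 0.2966
B = 1 / 0.2966 = 3.3715

3.37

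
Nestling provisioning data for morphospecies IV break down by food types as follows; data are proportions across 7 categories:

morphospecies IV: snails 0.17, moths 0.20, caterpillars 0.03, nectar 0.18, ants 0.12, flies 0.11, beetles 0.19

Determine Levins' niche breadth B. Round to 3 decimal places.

Σpᵢ² = 0.17² + 0.20² + 0.03² + 0.18² + 0.12² + 0.11² + 0.19² = 0.0289 + 0.0400 + 0.0009 + 0.0324 + 0.0144 + 0.0121 + 0.0361 = 0.1648
B = 1 / 0.1648 = 6.06796

6.068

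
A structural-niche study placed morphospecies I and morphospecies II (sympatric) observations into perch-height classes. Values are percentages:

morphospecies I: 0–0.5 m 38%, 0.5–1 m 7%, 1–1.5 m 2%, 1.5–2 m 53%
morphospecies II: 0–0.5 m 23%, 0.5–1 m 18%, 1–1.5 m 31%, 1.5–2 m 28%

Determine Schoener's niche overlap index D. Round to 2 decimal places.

Convert percentages to proportions (divide by 100).
Σ|p₁ᵢ − p₂ᵢ| = 0.15 + 0.11 + 0.29 + 0.25 = 0.80
D = 1 − ½ × 0.80 = 1 − 0.400 = 0.6000

0.60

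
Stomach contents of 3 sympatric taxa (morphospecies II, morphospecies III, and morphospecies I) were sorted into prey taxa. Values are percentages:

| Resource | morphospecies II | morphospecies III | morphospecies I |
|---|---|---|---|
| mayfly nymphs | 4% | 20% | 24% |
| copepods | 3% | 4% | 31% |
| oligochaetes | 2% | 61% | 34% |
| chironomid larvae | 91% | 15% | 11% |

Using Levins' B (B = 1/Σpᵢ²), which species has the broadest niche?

morphospecies I

Convert percentages to proportions (divide by 100).
Σp_IIᵢ² = 0.04² + 0.03² + 0.02² + 0.91² = 0.0016 + 0.0009 + 0.0004 + 0.8281 = 0.8310
B_II = 1 / 0.8310 = 1.2034
Σp_IIIᵢ² = 0.20² + 0.04² + 0.61² + 0.15² = 0.0400 + 0.0016 + 0.3721 + 0.0225 = 0.4362
B_III = 1 / 0.4362 = 2.2925
Σp_Iᵢ² = 0.24² + 0.31² + 0.34² + 0.11² = 0.0576 + 0.0961 + 0.1156 + 0.0121 = 0.2814
B_I = 1 / 0.2814 = 3.5537
Highest B → broadest niche (most generalist): morphospecies I (B = 3.55).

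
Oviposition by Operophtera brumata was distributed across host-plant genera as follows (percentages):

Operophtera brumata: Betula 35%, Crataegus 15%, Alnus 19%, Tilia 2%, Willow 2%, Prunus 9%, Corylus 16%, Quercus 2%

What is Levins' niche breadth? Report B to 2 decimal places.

4.63

Convert percentages to proportions (divide by 100).
Σpᵢ² = 0.35² + 0.15² + 0.19² + 0.02² + 0.02² + 0.09² + 0.16² + 0.02² = 0.1225 + 0.0225 + 0.0361 + 0.0004 + 0.0004 + 0.0081 + 0.0256 + 0.0004 = 0.2160
B = 1 / 0.2160 = 4.6296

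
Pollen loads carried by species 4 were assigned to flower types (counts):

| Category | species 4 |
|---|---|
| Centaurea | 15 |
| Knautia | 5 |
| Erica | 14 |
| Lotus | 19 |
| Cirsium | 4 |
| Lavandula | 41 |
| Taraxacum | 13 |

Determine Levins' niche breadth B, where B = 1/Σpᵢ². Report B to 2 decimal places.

4.61

Proportions for species 4 (n=111): 15/111=0.1351, 5/111=0.0450, 14/111=0.1261, 19/111=0.1712, 4/111=0.0360, 41/111=0.3694, 13/111=0.1171
Σpᵢ² = 0.1351² + 0.0450² + 0.1261² + 0.1712² + 0.0360² + 0.3694² + 0.1171² = 0.018252 + 0.002025 + 0.015901 + 0.029309 + 0.001296 + 0.136456 + 0.013712 = 0.216951
B = 1 / 0.216951 = 4.6093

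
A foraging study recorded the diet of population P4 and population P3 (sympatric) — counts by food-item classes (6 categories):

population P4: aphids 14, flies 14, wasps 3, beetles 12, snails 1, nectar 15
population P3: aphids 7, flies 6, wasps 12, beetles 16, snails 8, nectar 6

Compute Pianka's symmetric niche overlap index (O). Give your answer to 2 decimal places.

0.76

Proportions for population P4 (n=59): 14/59=0.2373, 14/59=0.2373, 3/59=0.0508, 12/59=0.2034, 1/59=0.0169, 15/59=0.2542
Proportions for population P3 (n=55): 7/55=0.1273, 6/55=0.1091, 12/55=0.2182, 16/55=0.2909, 8/55=0.1455, 6/55=0.1091
Σ p₁ᵢp₂ᵢ = 0.030208 + 0.025889 + 0.011085 + 0.059169 + 0.002459 + 0.027733 = 0.156543
Σp_1ᵢ² = 0.2373² + 0.2373² + 0.0508² + 0.2034² + 0.0169² + 0.2542² = 0.056311 + 0.056311 + 0.002581 + 0.041372 + 0.000286 + 0.064618 = 0.221479
Σp_2ᵢ² = 0.1273² + 0.1091² + 0.2182² + 0.2909² + 0.1455² + 0.1091² = 0.016205 + 0.011903 + 0.047611 + 0.084623 + 0.021170 + 0.011903 = 0.193415
O = 0.156543 / √(0.221479 × 0.193415) = 0.156543 / 0.2069719 = 0.7563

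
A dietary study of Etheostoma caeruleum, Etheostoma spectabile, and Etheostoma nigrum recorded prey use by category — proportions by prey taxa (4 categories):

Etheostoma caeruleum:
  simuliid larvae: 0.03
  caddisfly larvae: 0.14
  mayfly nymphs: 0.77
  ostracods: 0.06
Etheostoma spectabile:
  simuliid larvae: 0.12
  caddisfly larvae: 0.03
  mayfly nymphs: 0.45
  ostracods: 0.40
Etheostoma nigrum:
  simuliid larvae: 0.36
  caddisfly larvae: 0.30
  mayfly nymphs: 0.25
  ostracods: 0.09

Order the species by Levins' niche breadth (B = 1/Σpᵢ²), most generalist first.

Etheostoma nigrum > Etheostoma spectabile > Etheostoma caeruleum

Σp_caerᵢ² = 0.03² + 0.14² + 0.77² + 0.06² = 0.0009 + 0.0196 + 0.5929 + 0.0036 = 0.6170
B_caer = 1 / 0.6170 = 1.6207
Σp_specᵢ² = 0.12² + 0.03² + 0.45² + 0.40² = 0.0144 + 0.0009 + 0.2025 + 0.1600 = 0.3778
B_spec = 1 / 0.3778 = 2.6469
Σp_nigrᵢ² = 0.36² + 0.30² + 0.25² + 0.09² = 0.1296 + 0.0900 + 0.0625 + 0.0081 = 0.2902
B_nigr = 1 / 0.2902 = 3.4459
Ranking by B (broadest → narrowest): Etheostoma nigrum (3.45) > Etheostoma spectabile (2.65) > Etheostoma caeruleum (1.62)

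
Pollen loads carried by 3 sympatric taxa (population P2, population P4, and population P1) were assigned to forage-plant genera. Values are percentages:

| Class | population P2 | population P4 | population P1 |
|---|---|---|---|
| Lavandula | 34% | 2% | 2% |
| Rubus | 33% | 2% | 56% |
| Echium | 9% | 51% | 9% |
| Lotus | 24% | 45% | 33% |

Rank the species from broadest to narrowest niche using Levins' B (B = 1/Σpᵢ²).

Convert percentages to proportions (divide by 100).
Σp_P2ᵢ² = 0.34² + 0.33² + 0.09² + 0.24² = 0.1156 + 0.1089 + 0.0081 + 0.0576 = 0.2902
B_P2 = 1 / 0.2902 = 3.4459
Σp_P4ᵢ² = 0.02² + 0.02² + 0.51² + 0.45² = 0.0004 + 0.0004 + 0.2601 + 0.2025 = 0.4634
B_P4 = 1 / 0.4634 = 2.1580
Σp_P1ᵢ² = 0.02² + 0.56² + 0.09² + 0.33² = 0.0004 + 0.3136 + 0.0081 + 0.1089 = 0.4310
B_P1 = 1 / 0.4310 = 2.3202
Ranking by B (broadest → narrowest): population P2 (3.45) > population P1 (2.32) > population P4 (2.16)

population P2 > population P1 > population P4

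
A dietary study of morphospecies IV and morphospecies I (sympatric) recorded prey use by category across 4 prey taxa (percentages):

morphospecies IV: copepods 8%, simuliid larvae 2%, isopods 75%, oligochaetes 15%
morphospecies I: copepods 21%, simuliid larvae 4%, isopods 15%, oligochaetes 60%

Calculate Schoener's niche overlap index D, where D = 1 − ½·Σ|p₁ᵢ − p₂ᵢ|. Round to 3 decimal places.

Convert percentages to proportions (divide by 100).
Σ|p₁ᵢ − p₂ᵢ| = 0.13 + 0.02 + 0.60 + 0.45 = 1.20
D = 1 − ½ × 1.20 = 1 − 0.600 = 0.40000

0.400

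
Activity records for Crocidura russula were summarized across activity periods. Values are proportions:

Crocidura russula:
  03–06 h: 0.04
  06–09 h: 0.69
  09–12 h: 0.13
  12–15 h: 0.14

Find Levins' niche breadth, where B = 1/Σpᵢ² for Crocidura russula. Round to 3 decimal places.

1.945

Σpᵢ² = 0.04² + 0.69² + 0.13² + 0.14² = 0.0016 + 0.4761 + 0.0169 + 0.0196 = 0.5142
B = 1 / 0.5142 = 1.94477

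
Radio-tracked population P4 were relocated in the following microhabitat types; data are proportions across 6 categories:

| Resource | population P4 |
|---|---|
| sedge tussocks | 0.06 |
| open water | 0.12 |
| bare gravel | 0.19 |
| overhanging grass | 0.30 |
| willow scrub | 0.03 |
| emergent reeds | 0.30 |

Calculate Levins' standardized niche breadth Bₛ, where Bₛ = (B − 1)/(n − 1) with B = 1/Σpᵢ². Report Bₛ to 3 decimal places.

0.651

Σpᵢ² = 0.06² + 0.12² + 0.19² + 0.30² + 0.03² + 0.30² = 0.0036 + 0.0144 + 0.0361 + 0.0900 + 0.0009 + 0.0900 = 0.2350
B = 1 / 0.2350 = 4.25532
Bₛ = (B − 1)/(n − 1) = (4.25532 − 1)/(6 − 1) = 3.25532/5 = 0.65106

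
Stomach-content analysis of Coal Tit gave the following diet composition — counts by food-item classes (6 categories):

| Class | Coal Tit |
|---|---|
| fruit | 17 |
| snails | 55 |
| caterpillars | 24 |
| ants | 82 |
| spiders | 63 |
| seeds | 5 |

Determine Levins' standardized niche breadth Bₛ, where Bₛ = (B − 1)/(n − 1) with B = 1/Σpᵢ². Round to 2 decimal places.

Proportions for Coal Tit (n=246): 17/246=0.0691, 55/246=0.2236, 24/246=0.0976, 82/246=0.3333, 63/246=0.2561, 5/246=0.0203
Σpᵢ² = 0.0691² + 0.2236² + 0.0976² + 0.3333² + 0.2561² + 0.0203² = 0.004775 + 0.049997 + 0.009526 + 0.111089 + 0.065587 + 0.000412 = 0.241386
B = 1 / 0.241386 = 4.1427
Bₛ = (B − 1)/(n − 1) = (4.1427 − 1)/(6 − 1) = 3.1427/5 = 0.6285

0.63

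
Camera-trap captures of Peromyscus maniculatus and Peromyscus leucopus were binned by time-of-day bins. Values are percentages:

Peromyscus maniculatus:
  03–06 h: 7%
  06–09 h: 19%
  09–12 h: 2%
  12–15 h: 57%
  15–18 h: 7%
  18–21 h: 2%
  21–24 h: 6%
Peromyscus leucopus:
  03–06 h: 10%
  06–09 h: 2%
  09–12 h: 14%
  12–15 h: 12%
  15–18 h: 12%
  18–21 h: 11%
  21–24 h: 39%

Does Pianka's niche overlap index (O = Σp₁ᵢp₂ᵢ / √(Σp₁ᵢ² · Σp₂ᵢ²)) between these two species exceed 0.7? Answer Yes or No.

No

Convert percentages to proportions (divide by 100).
Σ p₁ᵢp₂ᵢ = 0.0070 + 0.0038 + 0.0028 + 0.0684 + 0.0084 + 0.0022 + 0.0234 = 0.1160
Σp_1ᵢ² = 0.07² + 0.19² + 0.02² + 0.57² + 0.07² + 0.02² + 0.06² = 0.0049 + 0.0361 + 0.0004 + 0.3249 + 0.0049 + 0.0004 + 0.0036 = 0.3752
Σp_2ᵢ² = 0.10² + 0.02² + 0.14² + 0.12² + 0.12² + 0.11² + 0.39² = 0.0100 + 0.0004 + 0.0196 + 0.0144 + 0.0144 + 0.0121 + 0.1521 = 0.2230
O = 0.1160 / √(0.3752 × 0.2230) = 0.1160 / 0.28926 = 0.4010
O = 0.4010 < 0.7 → No.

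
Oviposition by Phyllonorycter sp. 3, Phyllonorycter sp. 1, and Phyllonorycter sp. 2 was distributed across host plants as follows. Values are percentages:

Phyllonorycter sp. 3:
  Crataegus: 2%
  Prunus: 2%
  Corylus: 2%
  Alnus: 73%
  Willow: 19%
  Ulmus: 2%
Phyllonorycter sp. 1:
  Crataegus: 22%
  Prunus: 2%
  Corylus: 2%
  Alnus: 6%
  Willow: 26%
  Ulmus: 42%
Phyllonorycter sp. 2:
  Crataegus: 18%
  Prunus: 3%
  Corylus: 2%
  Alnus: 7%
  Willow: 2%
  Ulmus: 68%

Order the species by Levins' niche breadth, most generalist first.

Convert percentages to proportions (divide by 100).
Σp_3ᵢ² = 0.02² + 0.02² + 0.02² + 0.73² + 0.19² + 0.02² = 0.0004 + 0.0004 + 0.0004 + 0.5329 + 0.0361 + 0.0004 = 0.5706
B_3 = 1 / 0.5706 = 1.7525
Σp_1ᵢ² = 0.22² + 0.02² + 0.02² + 0.06² + 0.26² + 0.42² = 0.0484 + 0.0004 + 0.0004 + 0.0036 + 0.0676 + 0.1764 = 0.2968
B_1 = 1 / 0.2968 = 3.3693
Σp_2ᵢ² = 0.18² + 0.03² + 0.02² + 0.07² + 0.02² + 0.68² = 0.0324 + 0.0009 + 0.0004 + 0.0049 + 0.0004 + 0.4624 = 0.5014
B_2 = 1 / 0.5014 = 1.9944
Ranking by B (broadest → narrowest): Phyllonorycter sp. 1 (3.37) > Phyllonorycter sp. 2 (1.99) > Phyllonorycter sp. 3 (1.75)

Phyllonorycter sp. 1 > Phyllonorycter sp. 2 > Phyllonorycter sp. 3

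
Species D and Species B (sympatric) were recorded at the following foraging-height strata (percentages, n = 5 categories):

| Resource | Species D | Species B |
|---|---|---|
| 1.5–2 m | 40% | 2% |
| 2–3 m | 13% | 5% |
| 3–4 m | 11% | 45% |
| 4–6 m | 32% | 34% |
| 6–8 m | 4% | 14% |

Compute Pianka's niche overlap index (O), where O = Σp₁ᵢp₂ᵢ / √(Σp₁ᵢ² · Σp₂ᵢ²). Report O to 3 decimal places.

0.565

Convert percentages to proportions (divide by 100).
Σ p₁ᵢp₂ᵢ = 0.0080 + 0.0065 + 0.0495 + 0.1088 + 0.0056 = 0.1784
Σp_1ᵢ² = 0.40² + 0.13² + 0.11² + 0.32² + 0.04² = 0.1600 + 0.0169 + 0.0121 + 0.1024 + 0.0016 = 0.2930
Σp_2ᵢ² = 0.02² + 0.05² + 0.45² + 0.34² + 0.14² = 0.0004 + 0.0025 + 0.2025 + 0.1156 + 0.0196 = 0.3406
O = 0.1784 / √(0.2930 × 0.3406) = 0.1784 / 0.315905 = 0.56473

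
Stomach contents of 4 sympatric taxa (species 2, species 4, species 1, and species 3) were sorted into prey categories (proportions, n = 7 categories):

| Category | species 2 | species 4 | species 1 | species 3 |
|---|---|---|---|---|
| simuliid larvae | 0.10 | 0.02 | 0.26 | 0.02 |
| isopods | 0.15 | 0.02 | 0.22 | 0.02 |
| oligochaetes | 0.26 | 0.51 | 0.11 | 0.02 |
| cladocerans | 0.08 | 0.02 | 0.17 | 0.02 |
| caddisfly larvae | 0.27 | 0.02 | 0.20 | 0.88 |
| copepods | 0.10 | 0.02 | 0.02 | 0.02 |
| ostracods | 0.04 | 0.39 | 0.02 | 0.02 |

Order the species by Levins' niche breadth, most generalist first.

species 2 > species 1 > species 4 > species 3

Σp_2ᵢ² = 0.10² + 0.15² + 0.26² + 0.08² + 0.27² + 0.10² + 0.04² = 0.0100 + 0.0225 + 0.0676 + 0.0064 + 0.0729 + 0.0100 + 0.0016 = 0.1910
B_2 = 1 / 0.1910 = 5.2356
Σp_4ᵢ² = 0.02² + 0.02² + 0.51² + 0.02² + 0.02² + 0.02² + 0.39² = 0.0004 + 0.0004 + 0.2601 + 0.0004 + 0.0004 + 0.0004 + 0.1521 = 0.4142
B_4 = 1 / 0.4142 = 2.4143
Σp_1ᵢ² = 0.26² + 0.22² + 0.11² + 0.17² + 0.20² + 0.02² + 0.02² = 0.0676 + 0.0484 + 0.0121 + 0.0289 + 0.0400 + 0.0004 + 0.0004 = 0.1978
B_1 = 1 / 0.1978 = 5.0556
Σp_3ᵢ² = 0.02² + 0.02² + 0.02² + 0.02² + 0.88² + 0.02² + 0.02² = 0.0004 + 0.0004 + 0.0004 + 0.0004 + 0.7744 + 0.0004 + 0.0004 = 0.7768
B_3 = 1 / 0.7768 = 1.2873
Ranking by B (broadest → narrowest): species 2 (5.24) > species 1 (5.06) > species 4 (2.41) > species 3 (1.29)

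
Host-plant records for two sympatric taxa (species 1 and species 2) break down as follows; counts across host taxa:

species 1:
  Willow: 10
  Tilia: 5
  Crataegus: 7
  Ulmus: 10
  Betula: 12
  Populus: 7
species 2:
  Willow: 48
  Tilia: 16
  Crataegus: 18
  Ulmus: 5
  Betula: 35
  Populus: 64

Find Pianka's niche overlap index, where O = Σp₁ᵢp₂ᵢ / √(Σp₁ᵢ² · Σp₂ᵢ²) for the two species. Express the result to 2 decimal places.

Proportions for species 1 (n=51): 10/51=0.1961, 5/51=0.0980, 7/51=0.1373, 10/51=0.1961, 12/51=0.2353, 7/51=0.1373
Proportions for species 2 (n=186): 48/186=0.2581, 16/186=0.0860, 18/186=0.0968, 5/186=0.0269, 35/186=0.1882, 64/186=0.3441
Σ p₁ᵢp₂ᵢ = 0.050613 + 0.008428 + 0.013291 + 0.005275 + 0.044283 + 0.047245 = 0.169135
Σp_1ᵢ² = 0.1961² + 0.0980² + 0.1373² + 0.1961² + 0.2353² + 0.1373² = 0.038455 + 0.009604 + 0.018851 + 0.038455 + 0.055366 + 0.018851 = 0.179582
Σp_2ᵢ² = 0.2581² + 0.0860² + 0.0968² + 0.0269² + 0.1882² + 0.3441² = 0.066616 + 0.007396 + 0.009370 + 0.000724 + 0.035419 + 0.118405 = 0.237930
O = 0.169135 / √(0.179582 × 0.237930) = 0.169135 / 0.2067074 = 0.8182

0.82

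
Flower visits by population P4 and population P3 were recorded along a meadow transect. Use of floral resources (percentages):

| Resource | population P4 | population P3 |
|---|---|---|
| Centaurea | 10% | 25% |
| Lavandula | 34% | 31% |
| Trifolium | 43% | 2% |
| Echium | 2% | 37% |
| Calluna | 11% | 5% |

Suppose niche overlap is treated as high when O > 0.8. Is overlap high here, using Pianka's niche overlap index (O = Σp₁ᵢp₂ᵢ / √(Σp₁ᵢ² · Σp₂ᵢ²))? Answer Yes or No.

Convert percentages to proportions (divide by 100).
Σ p₁ᵢp₂ᵢ = 0.0250 + 0.1054 + 0.0086 + 0.0074 + 0.0055 = 0.1519
Σp_1ᵢ² = 0.10² + 0.34² + 0.43² + 0.02² + 0.11² = 0.0100 + 0.1156 + 0.1849 + 0.0004 + 0.0121 = 0.3230
Σp_2ᵢ² = 0.25² + 0.31² + 0.02² + 0.37² + 0.05² = 0.0625 + 0.0961 + 0.0004 + 0.1369 + 0.0025 = 0.2984
O = 0.1519 / √(0.3230 × 0.2984) = 0.1519 / 0.31046 = 0.4893
O = 0.4893 < 0.8 → No.

No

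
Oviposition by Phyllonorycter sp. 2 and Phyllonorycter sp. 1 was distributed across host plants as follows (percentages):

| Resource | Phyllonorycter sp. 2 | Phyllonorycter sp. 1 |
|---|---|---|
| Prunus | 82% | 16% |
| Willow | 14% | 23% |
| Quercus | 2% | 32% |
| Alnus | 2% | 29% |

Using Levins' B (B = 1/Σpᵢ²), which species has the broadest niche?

Phyllonorycter sp. 1

Convert percentages to proportions (divide by 100).
Σp_2ᵢ² = 0.82² + 0.14² + 0.02² + 0.02² = 0.6724 + 0.0196 + 0.0004 + 0.0004 = 0.6928
B_2 = 1 / 0.6928 = 1.4434
Σp_1ᵢ² = 0.16² + 0.23² + 0.32² + 0.29² = 0.0256 + 0.0529 + 0.1024 + 0.0841 = 0.2650
B_1 = 1 / 0.2650 = 3.7736
Highest B → broadest niche (most generalist): Phyllonorycter sp. 1 (B = 3.77).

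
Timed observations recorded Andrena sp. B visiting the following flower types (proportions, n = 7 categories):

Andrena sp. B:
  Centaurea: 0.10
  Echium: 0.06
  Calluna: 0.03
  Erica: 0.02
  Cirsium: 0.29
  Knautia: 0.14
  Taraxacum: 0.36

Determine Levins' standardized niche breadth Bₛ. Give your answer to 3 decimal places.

Σpᵢ² = 0.10² + 0.06² + 0.03² + 0.02² + 0.29² + 0.14² + 0.36² = 0.0100 + 0.0036 + 0.0009 + 0.0004 + 0.0841 + 0.0196 + 0.1296 = 0.2482
B = 1 / 0.2482 = 4.02901
Bₛ = (B − 1)/(n − 1) = (4.02901 − 1)/(7 − 1) = 3.02901/6 = 0.50484

0.505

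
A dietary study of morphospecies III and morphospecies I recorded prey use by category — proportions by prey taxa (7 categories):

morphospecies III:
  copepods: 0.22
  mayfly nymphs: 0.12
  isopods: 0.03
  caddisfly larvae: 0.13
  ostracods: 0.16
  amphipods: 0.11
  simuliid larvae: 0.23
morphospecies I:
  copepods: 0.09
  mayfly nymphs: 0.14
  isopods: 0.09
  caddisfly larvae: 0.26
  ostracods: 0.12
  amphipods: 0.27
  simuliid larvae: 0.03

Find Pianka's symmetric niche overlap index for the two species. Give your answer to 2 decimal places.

0.71

Σ p₁ᵢp₂ᵢ = 0.0198 + 0.0168 + 0.0027 + 0.0338 + 0.0192 + 0.0297 + 0.0069 = 0.1289
Σp_1ᵢ² = 0.22² + 0.12² + 0.03² + 0.13² + 0.16² + 0.11² + 0.23² = 0.0484 + 0.0144 + 0.0009 + 0.0169 + 0.0256 + 0.0121 + 0.0529 = 0.1712
Σp_2ᵢ² = 0.09² + 0.14² + 0.09² + 0.26² + 0.12² + 0.27² + 0.03² = 0.0081 + 0.0196 + 0.0081 + 0.0676 + 0.0144 + 0.0729 + 0.0009 = 0.1916
O = 0.1289 / √(0.1712 × 0.1916) = 0.1289 / 0.18111 = 0.7117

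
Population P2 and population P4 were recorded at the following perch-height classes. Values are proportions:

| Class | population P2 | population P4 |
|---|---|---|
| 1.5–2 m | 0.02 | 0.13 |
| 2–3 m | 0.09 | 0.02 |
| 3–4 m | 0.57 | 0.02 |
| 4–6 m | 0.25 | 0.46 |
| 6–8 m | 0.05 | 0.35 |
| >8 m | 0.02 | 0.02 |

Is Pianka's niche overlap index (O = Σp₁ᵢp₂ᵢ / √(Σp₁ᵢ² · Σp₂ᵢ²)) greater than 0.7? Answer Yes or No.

Σ p₁ᵢp₂ᵢ = 0.0026 + 0.0018 + 0.0114 + 0.1150 + 0.0175 + 0.0004 = 0.1487
Σp_1ᵢ² = 0.02² + 0.09² + 0.57² + 0.25² + 0.05² + 0.02² = 0.0004 + 0.0081 + 0.3249 + 0.0625 + 0.0025 + 0.0004 = 0.3988
Σp_2ᵢ² = 0.13² + 0.02² + 0.02² + 0.46² + 0.35² + 0.02² = 0.0169 + 0.0004 + 0.0004 + 0.2116 + 0.1225 + 0.0004 = 0.3522
O = 0.1487 / √(0.3988 × 0.3522) = 0.1487 / 0.37478 = 0.3968
O = 0.3968 < 0.7 → No.

No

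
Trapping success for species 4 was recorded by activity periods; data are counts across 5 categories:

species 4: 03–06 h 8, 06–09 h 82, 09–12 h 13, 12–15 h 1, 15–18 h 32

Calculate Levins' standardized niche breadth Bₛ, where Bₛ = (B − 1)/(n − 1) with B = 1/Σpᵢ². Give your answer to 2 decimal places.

0.33

Proportions for species 4 (n=136): 8/136=0.0588, 82/136=0.6029, 13/136=0.0956, 1/136=0.0074, 32/136=0.2353
Σpᵢ² = 0.0588² + 0.6029² + 0.0956² + 0.0074² + 0.2353² = 0.003457 + 0.363488 + 0.009139 + 0.000055 + 0.055366 = 0.431505
B = 1 / 0.431505 = 2.3175
Bₛ = (B − 1)/(n − 1) = (2.3175 − 1)/(5 − 1) = 1.3175/4 = 0.3294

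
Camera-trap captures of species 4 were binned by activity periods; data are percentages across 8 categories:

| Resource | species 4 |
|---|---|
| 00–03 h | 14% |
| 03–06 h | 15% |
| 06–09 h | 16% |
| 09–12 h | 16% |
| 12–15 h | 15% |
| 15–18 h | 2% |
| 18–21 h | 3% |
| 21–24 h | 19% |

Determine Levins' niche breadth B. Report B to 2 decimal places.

Convert percentages to proportions (divide by 100).
Σpᵢ² = 0.14² + 0.15² + 0.16² + 0.16² + 0.15² + 0.02² + 0.03² + 0.19² = 0.0196 + 0.0225 + 0.0256 + 0.0256 + 0.0225 + 0.0004 + 0.0009 + 0.0361 = 0.1532
B = 1 / 0.1532 = 6.5274

6.53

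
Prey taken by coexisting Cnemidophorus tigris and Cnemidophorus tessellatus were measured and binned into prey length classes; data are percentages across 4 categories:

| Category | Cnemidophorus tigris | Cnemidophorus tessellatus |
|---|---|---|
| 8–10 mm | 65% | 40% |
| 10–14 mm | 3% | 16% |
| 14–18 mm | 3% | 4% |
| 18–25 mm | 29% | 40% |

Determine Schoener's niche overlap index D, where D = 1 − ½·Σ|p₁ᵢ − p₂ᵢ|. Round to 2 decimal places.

Convert percentages to proportions (divide by 100).
Σ|p₁ᵢ − p₂ᵢ| = 0.25 + 0.13 + 0.01 + 0.11 = 0.50
D = 1 − ½ × 0.50 = 1 − 0.250 = 0.7500

0.75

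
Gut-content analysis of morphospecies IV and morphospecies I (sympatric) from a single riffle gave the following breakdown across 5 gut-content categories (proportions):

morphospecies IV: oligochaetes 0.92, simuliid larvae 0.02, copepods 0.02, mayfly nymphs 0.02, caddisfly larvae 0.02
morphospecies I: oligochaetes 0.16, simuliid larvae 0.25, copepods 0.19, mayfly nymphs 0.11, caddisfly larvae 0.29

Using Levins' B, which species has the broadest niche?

Σp_IVᵢ² = 0.92² + 0.02² + 0.02² + 0.02² + 0.02² = 0.8464 + 0.0004 + 0.0004 + 0.0004 + 0.0004 = 0.8480
B_IV = 1 / 0.8480 = 1.1792
Σp_Iᵢ² = 0.16² + 0.25² + 0.19² + 0.11² + 0.29² = 0.0256 + 0.0625 + 0.0361 + 0.0121 + 0.0841 = 0.2204
B_I = 1 / 0.2204 = 4.5372
Highest B → broadest niche (most generalist): morphospecies I (B = 4.54).

morphospecies I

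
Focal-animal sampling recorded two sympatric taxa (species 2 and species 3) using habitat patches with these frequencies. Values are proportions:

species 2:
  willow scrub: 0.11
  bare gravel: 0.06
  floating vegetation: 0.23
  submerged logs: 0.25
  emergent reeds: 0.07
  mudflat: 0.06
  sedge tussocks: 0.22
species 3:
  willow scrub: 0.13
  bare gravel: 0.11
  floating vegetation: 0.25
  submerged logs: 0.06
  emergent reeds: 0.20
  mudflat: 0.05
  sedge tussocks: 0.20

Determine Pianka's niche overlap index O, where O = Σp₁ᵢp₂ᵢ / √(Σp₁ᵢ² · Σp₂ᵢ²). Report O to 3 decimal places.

0.845

Σ p₁ᵢp₂ᵢ = 0.0143 + 0.0066 + 0.0575 + 0.0150 + 0.0140 + 0.0030 + 0.0440 = 0.1544
Σp_1ᵢ² = 0.11² + 0.06² + 0.23² + 0.25² + 0.07² + 0.06² + 0.22² = 0.0121 + 0.0036 + 0.0529 + 0.0625 + 0.0049 + 0.0036 + 0.0484 = 0.1880
Σp_2ᵢ² = 0.13² + 0.11² + 0.25² + 0.06² + 0.20² + 0.05² + 0.20² = 0.0169 + 0.0121 + 0.0625 + 0.0036 + 0.0400 + 0.0025 + 0.0400 = 0.1776
O = 0.1544 / √(0.1880 × 0.1776) = 0.1544 / 0.182726 = 0.84498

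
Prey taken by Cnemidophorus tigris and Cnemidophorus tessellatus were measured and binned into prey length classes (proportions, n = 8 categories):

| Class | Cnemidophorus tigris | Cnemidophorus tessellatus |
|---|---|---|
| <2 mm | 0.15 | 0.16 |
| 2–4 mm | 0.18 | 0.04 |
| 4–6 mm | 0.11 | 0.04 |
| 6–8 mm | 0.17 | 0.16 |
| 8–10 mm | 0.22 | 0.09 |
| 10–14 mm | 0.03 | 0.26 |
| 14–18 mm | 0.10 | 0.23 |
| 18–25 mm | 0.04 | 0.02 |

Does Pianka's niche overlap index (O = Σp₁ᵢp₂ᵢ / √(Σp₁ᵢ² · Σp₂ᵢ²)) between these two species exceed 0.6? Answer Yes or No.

Σ p₁ᵢp₂ᵢ = 0.0240 + 0.0072 + 0.0044 + 0.0272 + 0.0198 + 0.0078 + 0.0230 + 0.0008 = 0.1142
Σp_1ᵢ² = 0.15² + 0.18² + 0.11² + 0.17² + 0.22² + 0.03² + 0.10² + 0.04² = 0.0225 + 0.0324 + 0.0121 + 0.0289 + 0.0484 + 0.0009 + 0.0100 + 0.0016 = 0.1568
Σp_2ᵢ² = 0.16² + 0.04² + 0.04² + 0.16² + 0.09² + 0.26² + 0.23² + 0.02² = 0.0256 + 0.0016 + 0.0016 + 0.0256 + 0.0081 + 0.0676 + 0.0529 + 0.0004 = 0.1834
O = 0.1142 / √(0.1568 × 0.1834) = 0.1142 / 0.16958 = 0.6734
O = 0.6734 > 0.6 → Yes.

Yes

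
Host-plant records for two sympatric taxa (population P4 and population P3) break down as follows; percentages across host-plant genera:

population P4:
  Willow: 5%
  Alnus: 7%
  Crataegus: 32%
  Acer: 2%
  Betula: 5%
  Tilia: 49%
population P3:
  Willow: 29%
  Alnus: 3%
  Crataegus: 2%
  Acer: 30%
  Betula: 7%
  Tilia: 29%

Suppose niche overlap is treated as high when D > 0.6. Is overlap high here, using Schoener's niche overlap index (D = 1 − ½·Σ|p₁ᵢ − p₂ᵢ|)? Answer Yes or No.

Convert percentages to proportions (divide by 100).
Σ|p₁ᵢ − p₂ᵢ| = 0.24 + 0.04 + 0.30 + 0.28 + 0.02 + 0.20 = 1.08
D = 1 − ½ × 1.08 = 1 − 0.540 = 0.4600
D = 0.4600 < 0.6 → No.

No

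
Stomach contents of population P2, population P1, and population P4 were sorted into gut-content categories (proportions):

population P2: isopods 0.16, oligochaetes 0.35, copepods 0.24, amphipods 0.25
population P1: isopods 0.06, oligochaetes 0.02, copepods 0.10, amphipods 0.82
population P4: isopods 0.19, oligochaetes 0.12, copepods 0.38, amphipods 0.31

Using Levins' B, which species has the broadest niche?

population P2

Σp_P2ᵢ² = 0.16² + 0.35² + 0.24² + 0.25² = 0.0256 + 0.1225 + 0.0576 + 0.0625 = 0.2682
B_P2 = 1 / 0.2682 = 3.7286
Σp_P1ᵢ² = 0.06² + 0.02² + 0.10² + 0.82² = 0.0036 + 0.0004 + 0.0100 + 0.6724 = 0.6864
B_P1 = 1 / 0.6864 = 1.4569
Σp_P4ᵢ² = 0.19² + 0.12² + 0.38² + 0.31² = 0.0361 + 0.0144 + 0.1444 + 0.0961 = 0.2910
B_P4 = 1 / 0.2910 = 3.4364
Highest B → broadest niche (most generalist): population P2 (B = 3.73).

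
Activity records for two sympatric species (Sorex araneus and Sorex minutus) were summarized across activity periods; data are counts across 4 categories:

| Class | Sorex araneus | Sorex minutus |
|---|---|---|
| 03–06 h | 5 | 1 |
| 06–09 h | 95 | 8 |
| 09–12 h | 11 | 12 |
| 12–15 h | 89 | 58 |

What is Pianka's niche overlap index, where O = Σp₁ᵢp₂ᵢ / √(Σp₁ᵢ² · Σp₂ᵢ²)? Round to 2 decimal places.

Proportions for Sorex araneus (n=200): 5/200=0.0250, 95/200=0.4750, 11/200=0.0550, 89/200=0.4450
Proportions for Sorex minutus (n=79): 1/79=0.0127, 8/79=0.1013, 12/79=0.1519, 58/79=0.7342
Σ p₁ᵢp₂ᵢ = 0.000318 + 0.048118 + 0.008355 + 0.326719 = 0.383510
Σp_1ᵢ² = 0.0250² + 0.4750² + 0.0550² + 0.4450² = 0.000625 + 0.225625 + 0.003025 + 0.198025 = 0.427300
Σp_2ᵢ² = 0.0127² + 0.1013² + 0.1519² + 0.7342² = 0.000161 + 0.010262 + 0.023074 + 0.539050 = 0.572547
O = 0.383510 / √(0.427300 × 0.572547) = 0.383510 / 0.4946204 = 0.7754

0.78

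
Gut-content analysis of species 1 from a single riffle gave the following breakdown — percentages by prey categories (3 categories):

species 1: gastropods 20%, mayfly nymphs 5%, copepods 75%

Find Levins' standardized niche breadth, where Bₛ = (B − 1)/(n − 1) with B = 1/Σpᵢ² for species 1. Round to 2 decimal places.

Convert percentages to proportions (divide by 100).
Σpᵢ² = 0.20² + 0.05² + 0.75² = 0.0400 + 0.0025 + 0.5625 = 0.6050
B = 1 / 0.6050 = 1.6529
Bₛ = (B − 1)/(n − 1) = (1.6529 − 1)/(3 − 1) = 0.6529/2 = 0.3265

0.33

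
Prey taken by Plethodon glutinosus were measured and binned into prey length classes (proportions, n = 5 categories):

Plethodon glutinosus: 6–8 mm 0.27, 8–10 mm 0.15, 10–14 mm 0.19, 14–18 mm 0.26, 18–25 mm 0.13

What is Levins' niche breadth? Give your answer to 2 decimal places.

Σpᵢ² = 0.27² + 0.15² + 0.19² + 0.26² + 0.13² = 0.0729 + 0.0225 + 0.0361 + 0.0676 + 0.0169 = 0.2160
B = 1 / 0.2160 = 4.6296

4.63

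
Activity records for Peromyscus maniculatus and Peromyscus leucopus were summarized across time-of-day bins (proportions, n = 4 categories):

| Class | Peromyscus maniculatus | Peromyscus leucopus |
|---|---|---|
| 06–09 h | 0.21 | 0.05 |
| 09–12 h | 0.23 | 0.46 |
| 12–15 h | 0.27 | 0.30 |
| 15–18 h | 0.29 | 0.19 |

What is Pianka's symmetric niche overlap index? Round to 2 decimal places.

Σ p₁ᵢp₂ᵢ = 0.0105 + 0.1058 + 0.0810 + 0.0551 = 0.2524
Σp_1ᵢ² = 0.21² + 0.23² + 0.27² + 0.29² = 0.0441 + 0.0529 + 0.0729 + 0.0841 = 0.2540
Σp_2ᵢ² = 0.05² + 0.46² + 0.30² + 0.19² = 0.0025 + 0.2116 + 0.0900 + 0.0361 = 0.3402
O = 0.2524 / √(0.2540 × 0.3402) = 0.2524 / 0.29396 = 0.8586

0.86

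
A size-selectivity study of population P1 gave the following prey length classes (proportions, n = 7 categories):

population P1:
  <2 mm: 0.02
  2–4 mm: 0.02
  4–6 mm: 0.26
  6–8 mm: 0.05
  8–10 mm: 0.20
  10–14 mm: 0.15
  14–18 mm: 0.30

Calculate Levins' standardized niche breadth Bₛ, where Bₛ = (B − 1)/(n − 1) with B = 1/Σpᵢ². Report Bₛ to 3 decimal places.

0.579

Σpᵢ² = 0.02² + 0.02² + 0.26² + 0.05² + 0.20² + 0.15² + 0.30² = 0.0004 + 0.0004 + 0.0676 + 0.0025 + 0.0400 + 0.0225 + 0.0900 = 0.2234
B = 1 / 0.2234 = 4.47628
Bₛ = (B − 1)/(n − 1) = (4.47628 − 1)/(7 − 1) = 3.47628/6 = 0.57938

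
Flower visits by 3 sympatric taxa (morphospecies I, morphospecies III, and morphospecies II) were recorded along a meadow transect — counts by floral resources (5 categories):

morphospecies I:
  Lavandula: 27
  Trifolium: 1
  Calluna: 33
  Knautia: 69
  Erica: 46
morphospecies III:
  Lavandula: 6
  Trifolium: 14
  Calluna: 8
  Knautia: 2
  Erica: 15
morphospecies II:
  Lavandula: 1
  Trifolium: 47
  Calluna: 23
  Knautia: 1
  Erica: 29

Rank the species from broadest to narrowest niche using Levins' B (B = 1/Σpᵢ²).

Proportions for morphospecies I (n=176): 27/176=0.1534, 1/176=0.0057, 33/176=0.1875, 69/176=0.3920, 46/176=0.2614
Proportions for morphospecies III (n=45): 6/45=0.1333, 14/45=0.3111, 8/45=0.1778, 2/45=0.0444, 15/45=0.3333
Proportions for morphospecies II (n=101): 1/101=0.0099, 47/101=0.4653, 23/101=0.2277, 1/101=0.0099, 29/101=0.2871
Σp_Iᵢ² = 0.1534² + 0.0057² + 0.1875² + 0.3920² + 0.2614² = 0.023532 + 0.000032 + 0.035156 + 0.153664 + 0.068330 = 0.280714
B_I = 1 / 0.280714 = 3.5623
Σp_IIIᵢ² = 0.1333² + 0.3111² + 0.1778² + 0.0444² + 0.3333² = 0.017769 + 0.096783 + 0.031613 + 0.001971 + 0.111089 = 0.259225
B_III = 1 / 0.259225 = 3.8577
Σp_IIᵢ² = 0.0099² + 0.4653² + 0.2277² + 0.0099² + 0.2871² = 0.000098 + 0.216504 + 0.051847 + 0.000098 + 0.082426 = 0.350973
B_II = 1 / 0.350973 = 2.8492
Ranking by B (broadest → narrowest): morphospecies III (3.86) > morphospecies I (3.56) > morphospecies II (2.85)

morphospecies III > morphospecies I > morphospecies II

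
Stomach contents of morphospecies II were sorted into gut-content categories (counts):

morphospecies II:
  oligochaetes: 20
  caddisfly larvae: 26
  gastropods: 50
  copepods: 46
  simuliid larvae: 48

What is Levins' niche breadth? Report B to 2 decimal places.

Proportions for morphospecies II (n=190): 20/190=0.1053, 26/190=0.1368, 50/190=0.2632, 46/190=0.2421, 48/190=0.2526
Σpᵢ² = 0.1053² + 0.1368² + 0.2632² + 0.2421² + 0.2526² = 0.011088 + 0.018714 + 0.069274 + 0.058612 + 0.063807 = 0.221495
B = 1 / 0.221495 = 4.5148

4.51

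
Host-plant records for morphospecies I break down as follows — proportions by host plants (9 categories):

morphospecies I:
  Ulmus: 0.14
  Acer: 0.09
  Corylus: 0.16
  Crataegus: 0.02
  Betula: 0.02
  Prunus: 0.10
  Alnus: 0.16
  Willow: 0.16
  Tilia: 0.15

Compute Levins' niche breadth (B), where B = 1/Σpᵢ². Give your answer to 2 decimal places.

Σpᵢ² = 0.14² + 0.09² + 0.16² + 0.02² + 0.02² + 0.10² + 0.16² + 0.16² + 0.15² = 0.0196 + 0.0081 + 0.0256 + 0.0004 + 0.0004 + 0.0100 + 0.0256 + 0.0256 + 0.0225 = 0.1378
B = 1 / 0.1378 = 7.2569

7.26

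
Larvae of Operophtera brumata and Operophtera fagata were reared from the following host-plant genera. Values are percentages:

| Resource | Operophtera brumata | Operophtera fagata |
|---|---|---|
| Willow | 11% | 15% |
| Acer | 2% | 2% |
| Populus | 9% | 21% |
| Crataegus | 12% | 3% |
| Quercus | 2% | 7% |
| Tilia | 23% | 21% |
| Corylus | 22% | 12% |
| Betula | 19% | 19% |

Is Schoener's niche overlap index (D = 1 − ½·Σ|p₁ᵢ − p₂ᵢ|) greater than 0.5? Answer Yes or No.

Yes

Convert percentages to proportions (divide by 100).
Σ|p₁ᵢ − p₂ᵢ| = 0.04 + 0.00 + 0.12 + 0.09 + 0.05 + 0.02 + 0.10 + 0.00 = 0.42
D = 1 − ½ × 0.42 = 1 − 0.210 = 0.7900
D = 0.7900 > 0.5 → Yes.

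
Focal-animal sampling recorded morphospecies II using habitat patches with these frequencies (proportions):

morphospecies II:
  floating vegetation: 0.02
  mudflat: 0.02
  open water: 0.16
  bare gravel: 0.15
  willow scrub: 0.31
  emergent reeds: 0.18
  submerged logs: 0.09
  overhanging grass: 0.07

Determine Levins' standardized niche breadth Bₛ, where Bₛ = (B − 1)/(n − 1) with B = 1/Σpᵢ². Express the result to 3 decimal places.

Σpᵢ² = 0.02² + 0.02² + 0.16² + 0.15² + 0.31² + 0.18² + 0.09² + 0.07² = 0.0004 + 0.0004 + 0.0256 + 0.0225 + 0.0961 + 0.0324 + 0.0081 + 0.0049 = 0.1904
B = 1 / 0.1904 = 5.25210
Bₛ = (B − 1)/(n − 1) = (5.25210 − 1)/(8 − 1) = 4.25210/7 = 0.60744

0.607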